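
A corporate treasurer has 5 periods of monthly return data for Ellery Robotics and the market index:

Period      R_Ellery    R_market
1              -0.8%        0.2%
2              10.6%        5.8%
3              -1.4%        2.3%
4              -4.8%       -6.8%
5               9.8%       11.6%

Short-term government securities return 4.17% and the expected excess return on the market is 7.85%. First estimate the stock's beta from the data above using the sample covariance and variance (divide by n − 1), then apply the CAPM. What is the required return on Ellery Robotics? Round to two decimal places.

Mean R_i = (-0.8 + 10.6 − 1.4 − 4.8 + 9.8) / 5 = 2.6800%
Mean R_m = (0.2 + 5.8 + 2.3 − 6.8 + 11.6) / 5 = 2.6200%
Σ(R_i − R̄_i)(R_m − R̄_m) = 169.3120  ⇒  Cov = 169.3120 / 4 = 42.3280
Σ(R_m − R̄_m)² = 185.4480  ⇒  Var(R_m) = 185.4480 / 4 = 46.3620
β = Cov / Var(R_m) = 42.3280 / 46.3620 = 0.9130
E(R) = R_f + β × MRP = 4.17% + 0.9130 × 7.85% = 11.34%

11.34%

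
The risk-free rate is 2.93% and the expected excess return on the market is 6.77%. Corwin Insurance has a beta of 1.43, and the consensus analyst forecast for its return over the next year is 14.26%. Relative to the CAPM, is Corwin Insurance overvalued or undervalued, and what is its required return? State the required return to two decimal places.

Required return = R_f + β·MRP = 2.93% + 1.43 × 6.77% = 12.61%
Forecast 14.26% > required 12.61% → the stock plots above the SML → undervalued.

Undervalued; required return 12.61%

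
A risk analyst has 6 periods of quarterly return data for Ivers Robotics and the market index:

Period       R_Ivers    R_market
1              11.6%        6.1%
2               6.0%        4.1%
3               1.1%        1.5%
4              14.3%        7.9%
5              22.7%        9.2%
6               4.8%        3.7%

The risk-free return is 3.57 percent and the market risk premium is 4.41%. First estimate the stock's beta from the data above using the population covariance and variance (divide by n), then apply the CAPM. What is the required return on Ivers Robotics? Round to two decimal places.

15.29%

Mean R_i = (11.6 + 6.0 + 1.1 + 14.3 + 22.7 + 4.8) / 6 = 10.0833%
Mean R_m = (6.1 + 4.1 + 1.5 + 7.9 + 9.2 + 3.7) / 6 = 5.4167%
Σ(R_i − R̄_i)(R_m − R̄_m) = 108.8717  ⇒  Cov = 108.8717 / 6 = 18.1453
Σ(R_m − R̄_m)² = 40.9683  ⇒  Var(R_m) = 40.9683 / 6 = 6.8281
β = Cov / Var(R_m) = 18.1453 / 6.8281 = 2.6574
E(R) = R_f + β × MRP = 3.57% + 2.6574 × 4.41% = 15.29%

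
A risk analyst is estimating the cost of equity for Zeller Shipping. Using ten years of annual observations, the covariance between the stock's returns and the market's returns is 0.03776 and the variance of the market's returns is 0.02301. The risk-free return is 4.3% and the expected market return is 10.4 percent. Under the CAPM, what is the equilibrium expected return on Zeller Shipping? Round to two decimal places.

14.31%

β = Cov(R_i, R_m) / Var(R_m) = 0.03776 / 0.02301 = 1.6410
MRP = 10.4% − 4.3% = 6.10%
E(R) = R_f + β × MRP = 4.3% + 1.6410 × 6.1% = 14.31%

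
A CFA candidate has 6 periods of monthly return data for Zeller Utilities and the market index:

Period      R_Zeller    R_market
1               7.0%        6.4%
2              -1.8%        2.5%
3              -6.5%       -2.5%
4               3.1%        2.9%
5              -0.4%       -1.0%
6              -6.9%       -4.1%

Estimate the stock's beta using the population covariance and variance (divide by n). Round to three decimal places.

1.278

Mean R_i = (7.0 − 1.8 − 6.5 + 3.1 − 0.4 − 6.9) / 6 = -0.9167%
Mean R_m = (6.4 + 2.5 − 2.5 + 2.9 − 1.0 − 4.1) / 6 = 0.7000%
Σ(R_i − R̄_i)(R_m − R̄_m) = 98.0800  ⇒  Cov = 98.0800 / 6 = 16.3467
Σ(R_m − R̄_m)² = 76.7400  ⇒  Var(R_m) = 76.7400 / 6 = 12.7900
β = Cov / Var(R_m) = 16.3467 / 12.7900 = 1.2781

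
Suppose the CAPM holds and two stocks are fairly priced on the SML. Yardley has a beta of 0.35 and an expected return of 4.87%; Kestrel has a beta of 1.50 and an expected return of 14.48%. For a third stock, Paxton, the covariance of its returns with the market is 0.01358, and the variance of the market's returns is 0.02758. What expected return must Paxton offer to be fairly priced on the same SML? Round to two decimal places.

6.06%

MRP = (14.48% − 4.87%) / (1.50 − 0.35) = 8.3565%
R_f = 4.87% − 0.35 × 8.3565% = 1.9452%
β_Paxton = Cov / Var(R_m) = 0.01358 / 0.02758 = 0.4924
E(R_Paxton) = R_f + β × MRP = 1.9452% + 0.4924 × 8.3565% = 6.06%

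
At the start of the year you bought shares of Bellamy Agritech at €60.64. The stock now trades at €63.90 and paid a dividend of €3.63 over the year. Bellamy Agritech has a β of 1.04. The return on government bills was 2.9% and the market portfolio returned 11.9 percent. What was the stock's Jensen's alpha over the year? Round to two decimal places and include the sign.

Realised HPR = (P1 + D1 − P0) / P0 = (63.90 + 3.63 − 60.64) / 60.64 = 6.89 / 60.64 = 11.3621%
MRP = 11.9% − 2.9% = 9.00%
CAPM required = R_f + β·MRP = 2.9% + 1.04 × 9.0% = 12.2600%
α = realised − required = 11.3621% − 12.2600% = -0.90%

-0.90%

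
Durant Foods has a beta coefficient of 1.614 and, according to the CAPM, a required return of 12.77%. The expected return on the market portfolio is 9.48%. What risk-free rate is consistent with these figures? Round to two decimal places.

E(R) = R_f + β(E(R_m) − R_f) = R_f(1 − β) + β·E(R_m)
12.77% = R_f × (1 − 1.614) + 1.614 × 9.48%
12.77% = R_f × -0.614 + 15.30072%
R_f = (12.77% − 15.30072%) / -0.614 = 4.12%

4.12%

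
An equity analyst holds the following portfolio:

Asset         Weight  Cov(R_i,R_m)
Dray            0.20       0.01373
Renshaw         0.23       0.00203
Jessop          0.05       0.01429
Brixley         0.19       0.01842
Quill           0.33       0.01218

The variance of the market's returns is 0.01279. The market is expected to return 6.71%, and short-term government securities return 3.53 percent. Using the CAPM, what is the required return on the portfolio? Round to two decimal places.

β_Dray = 0.01373 / 0.01279 = 1.0735
β_Renshaw = 0.00203 / 0.01279 = 0.1587
β_Jessop = 0.01429 / 0.01279 = 1.1173
β_Brixley = 0.01842 / 0.01279 = 1.4402
β_Quill = 0.01218 / 0.01279 = 0.9523
β_P = Σ w_i β_i = 0.20×1.0735 + 0.23×0.1587 + 0.05×1.1173 + 0.19×1.4402 + 0.33×0.9523 = 0.8950
MRP = 6.71% − 3.53% = 3.18%
E(R_P) = R_f + β_P × MRP = 3.53% + 0.8950 × 3.18% = 6.38%

6.38%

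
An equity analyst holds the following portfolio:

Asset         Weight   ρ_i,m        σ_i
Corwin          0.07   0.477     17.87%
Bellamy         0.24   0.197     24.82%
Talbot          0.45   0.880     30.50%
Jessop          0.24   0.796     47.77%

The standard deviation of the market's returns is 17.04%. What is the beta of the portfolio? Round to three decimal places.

β_Corwin = 0.477 × 17.87% / 17.04% = 0.5002
β_Bellamy = 0.197 × 24.82% / 17.04% = 0.2869
β_Talbot = 0.880 × 30.50% / 17.04% = 1.5751
β_Jessop = 0.796 × 47.77% / 17.04% = 2.2315
β_P = Σ w_i β_i = 0.07×0.5002 + 0.24×0.2869 + 0.45×1.5751 + 0.24×2.2315 = 1.3482

1.348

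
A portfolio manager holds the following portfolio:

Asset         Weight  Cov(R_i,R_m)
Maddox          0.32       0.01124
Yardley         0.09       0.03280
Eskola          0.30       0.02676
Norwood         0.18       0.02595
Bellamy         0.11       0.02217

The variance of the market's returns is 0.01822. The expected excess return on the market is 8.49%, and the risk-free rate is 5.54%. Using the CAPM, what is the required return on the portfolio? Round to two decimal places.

15.65%

β_Maddox = 0.01124 / 0.01822 = 0.6169
β_Yardley = 0.03280 / 0.01822 = 1.8002
β_Eskola = 0.02676 / 0.01822 = 1.4687
β_Norwood = 0.02595 / 0.01822 = 1.4243
β_Bellamy = 0.02217 / 0.01822 = 1.2168
β_P = Σ w_i β_i = 0.32×0.6169 + 0.09×1.8002 + 0.30×1.4687 + 0.18×1.4243 + 0.11×1.2168 = 1.1903
E(R_P) = R_f + β_P × MRP = 5.54% + 1.1903 × 8.49% = 15.65%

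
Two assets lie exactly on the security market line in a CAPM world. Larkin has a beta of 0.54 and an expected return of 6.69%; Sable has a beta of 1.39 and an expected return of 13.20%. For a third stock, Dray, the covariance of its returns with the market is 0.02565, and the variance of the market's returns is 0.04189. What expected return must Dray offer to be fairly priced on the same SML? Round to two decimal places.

MRP = (13.20% − 6.69%) / (1.39 − 0.54) = 7.6588%
R_f = 6.69% − 0.54 × 7.6588% = 2.5542%
β_Dray = Cov / Var(R_m) = 0.02565 / 0.04189 = 0.6123
E(R_Dray) = R_f + β × MRP = 2.5542% + 0.6123 × 7.6588% = 7.24%

7.24%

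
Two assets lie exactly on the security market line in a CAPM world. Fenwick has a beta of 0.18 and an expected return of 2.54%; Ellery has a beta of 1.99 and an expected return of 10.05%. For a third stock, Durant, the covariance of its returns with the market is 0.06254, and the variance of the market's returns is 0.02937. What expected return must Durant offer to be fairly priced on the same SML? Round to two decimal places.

MRP = (10.05% − 2.54%) / (1.99 − 0.18) = 4.1492%
R_f = 2.54% − 0.18 × 4.1492% = 1.7931%
β_Durant = Cov / Var(R_m) = 0.06254 / 0.02937 = 2.1294
E(R_Durant) = R_f + β × MRP = 1.7931% + 2.1294 × 4.1492% = 10.63%

10.63%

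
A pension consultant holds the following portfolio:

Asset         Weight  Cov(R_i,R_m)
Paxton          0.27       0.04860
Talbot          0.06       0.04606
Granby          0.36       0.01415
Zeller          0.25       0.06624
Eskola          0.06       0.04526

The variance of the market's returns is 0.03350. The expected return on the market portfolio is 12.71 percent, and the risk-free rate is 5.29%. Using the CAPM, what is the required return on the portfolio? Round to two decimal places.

β_Paxton = 0.04860 / 0.03350 = 1.4507
β_Talbot = 0.04606 / 0.03350 = 1.3749
β_Granby = 0.01415 / 0.03350 = 0.4224
β_Zeller = 0.06624 / 0.03350 = 1.9773
β_Eskola = 0.04526 / 0.03350 = 1.3510
β_P = Σ w_i β_i = 0.27×1.4507 + 0.06×1.3749 + 0.36×0.4224 + 0.25×1.9773 + 0.06×1.3510 = 1.2016
MRP = 12.71% − 5.29% = 7.42%
E(R_P) = R_f + β_P × MRP = 5.29% + 1.2016 × 7.42% = 14.21%

14.21%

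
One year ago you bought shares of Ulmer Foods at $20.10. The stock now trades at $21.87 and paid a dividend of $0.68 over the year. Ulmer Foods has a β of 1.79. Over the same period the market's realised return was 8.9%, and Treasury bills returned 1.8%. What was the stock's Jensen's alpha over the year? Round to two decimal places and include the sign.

-2.32%

Realised HPR = (P1 + D1 − P0) / P0 = (21.87 + 0.68 − 20.10) / 20.10 = 2.45 / 20.10 = 12.1891%
MRP = 8.9% − 1.8% = 7.10%
CAPM required = R_f + β·MRP = 1.8% + 1.79 × 7.1% = 14.5090%
α = realised − required = 12.1891% − 14.5090% = -2.32%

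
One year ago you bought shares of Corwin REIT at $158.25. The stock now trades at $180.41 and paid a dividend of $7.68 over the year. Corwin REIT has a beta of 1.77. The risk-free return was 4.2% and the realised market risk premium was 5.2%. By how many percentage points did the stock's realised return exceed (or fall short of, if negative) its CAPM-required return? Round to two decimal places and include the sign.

+5.45%

Realised HPR = (P1 + D1 − P0) / P0 = (180.41 + 7.68 − 158.25) / 158.25 = 29.84 / 158.25 = 18.8562%
CAPM required = R_f + β·MRP = 4.2% + 1.77 × 5.2% = 13.4040%
α = realised − required = 18.8562% − 13.4040% = +5.45%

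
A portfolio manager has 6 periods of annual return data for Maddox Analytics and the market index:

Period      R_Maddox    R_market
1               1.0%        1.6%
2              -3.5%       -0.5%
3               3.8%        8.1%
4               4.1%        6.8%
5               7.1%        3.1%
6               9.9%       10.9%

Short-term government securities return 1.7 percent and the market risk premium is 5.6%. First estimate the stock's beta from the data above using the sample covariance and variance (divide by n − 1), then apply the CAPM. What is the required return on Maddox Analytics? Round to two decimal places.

6.51%

Mean R_i = (1.0 − 3.5 + 3.8 + 4.1 + 7.1 + 9.9) / 6 = 3.7333%
Mean R_m = (1.6 − 0.5 + 8.1 + 6.8 + 3.1 + 10.9) / 6 = 5.0000%
Σ(R_i − R̄_i)(R_m − R̄_m) = 79.9300  ⇒  Cov = 79.9300 / 5 = 15.9860
Σ(R_m − R̄_m)² = 93.0800  ⇒  Var(R_m) = 93.0800 / 5 = 18.6160
β = Cov / Var(R_m) = 15.9860 / 18.6160 = 0.8587
E(R) = R_f + β × MRP = 1.7% + 0.8587 × 5.6% = 6.51%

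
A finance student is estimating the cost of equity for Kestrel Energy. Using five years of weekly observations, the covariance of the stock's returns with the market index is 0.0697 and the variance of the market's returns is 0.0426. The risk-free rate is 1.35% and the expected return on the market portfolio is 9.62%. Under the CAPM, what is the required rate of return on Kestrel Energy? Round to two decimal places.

β = Cov(R_i, R_m) / Var(R_m) = 0.0697 / 0.0426 = 1.6362
MRP = 9.62% − 1.35% = 8.27%
E(R) = R_f + β × MRP = 1.35% + 1.6362 × 8.27% = 14.88%

14.88%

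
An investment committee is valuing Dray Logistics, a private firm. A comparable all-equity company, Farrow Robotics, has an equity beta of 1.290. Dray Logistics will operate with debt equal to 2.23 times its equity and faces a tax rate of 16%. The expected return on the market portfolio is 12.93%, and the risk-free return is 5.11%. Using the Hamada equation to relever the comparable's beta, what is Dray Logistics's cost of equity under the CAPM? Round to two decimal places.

β_L = β_U × [1 + (1 − t)(D/E)] = 1.290 × [1 + (1 − 0.16) × 2.23]
    = 1.290 × [1 + 0.84 × 2.23] = 1.290 × 2.8732 = 3.7064
MRP = 12.93% − 5.11% = 7.82%
E(R) = R_f + β_L × MRP = 5.11% + 3.7064 × 7.82% = 34.09%

34.09%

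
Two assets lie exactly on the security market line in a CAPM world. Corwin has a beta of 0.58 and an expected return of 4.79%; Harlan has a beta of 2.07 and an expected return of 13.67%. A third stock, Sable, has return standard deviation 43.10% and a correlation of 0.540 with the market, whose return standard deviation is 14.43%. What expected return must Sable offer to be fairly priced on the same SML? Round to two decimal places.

10.95%

MRP = (13.67% − 4.79%) / (2.07 − 0.58) = 5.9597%
R_f = 4.79% − 0.58 × 5.9597% = 1.3334%
β_Sable = ρ·σ_i/σ_m = 0.540 × 43.10 / 14.43 = 1.6129
E(R_Sable) = R_f + β × MRP = 1.3334% + 1.6129 × 5.9597% = 10.95%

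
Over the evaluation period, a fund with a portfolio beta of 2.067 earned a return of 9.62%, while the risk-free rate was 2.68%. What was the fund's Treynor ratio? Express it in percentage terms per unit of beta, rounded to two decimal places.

3.36%

Treynor = (R_P − R_f) / β_P = (9.62% − 2.68%) / 2.0670 = 6.94% / 2.0670 = 3.36%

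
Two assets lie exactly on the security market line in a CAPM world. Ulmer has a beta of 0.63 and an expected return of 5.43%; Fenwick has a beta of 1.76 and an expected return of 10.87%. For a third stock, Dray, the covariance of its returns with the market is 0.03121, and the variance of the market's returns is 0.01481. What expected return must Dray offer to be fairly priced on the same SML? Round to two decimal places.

12.54%

MRP = (10.87% − 5.43%) / (1.76 − 0.63) = 4.8142%
R_f = 5.43% − 0.63 × 4.8142% = 2.3971%
β_Dray = Cov / Var(R_m) = 0.03121 / 0.01481 = 2.1074
E(R_Dray) = R_f + β × MRP = 2.3971% + 2.1074 × 4.8142% = 12.54%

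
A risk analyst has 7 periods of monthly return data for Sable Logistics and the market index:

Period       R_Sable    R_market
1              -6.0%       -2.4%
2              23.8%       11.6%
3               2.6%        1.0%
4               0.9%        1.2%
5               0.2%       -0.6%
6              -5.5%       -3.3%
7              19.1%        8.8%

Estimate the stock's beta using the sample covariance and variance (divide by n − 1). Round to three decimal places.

2.060

Mean R_i = (-6.0 + 23.8 + 2.6 + 0.9 + 0.2 − 5.5 + 19.1) / 7 = 5.0143%
Mean R_m = (-2.4 + 11.6 + 1.0 + 1.2 − 0.6 − 3.3 + 8.8) / 7 = 2.3286%
Σ(R_i − R̄_i)(R_m − R̄_m) = 398.5371  ⇒  Cov = 398.5371 / 6 = 66.4229
Σ(R_m − R̄_m)² = 193.4943  ⇒  Var(R_m) = 193.4943 / 6 = 32.2491
β = Cov / Var(R_m) = 66.4229 / 32.2491 = 2.0597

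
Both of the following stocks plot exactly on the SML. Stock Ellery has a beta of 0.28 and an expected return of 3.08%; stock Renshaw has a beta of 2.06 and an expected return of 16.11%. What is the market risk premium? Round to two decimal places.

Both satisfy E(R) = R_f + β·MRP, so the slope of the SML is
MRP = (16.11% − 3.08%) / (2.06 − 0.28) = 13.03% / 1.78 = 7.3202%

7.32%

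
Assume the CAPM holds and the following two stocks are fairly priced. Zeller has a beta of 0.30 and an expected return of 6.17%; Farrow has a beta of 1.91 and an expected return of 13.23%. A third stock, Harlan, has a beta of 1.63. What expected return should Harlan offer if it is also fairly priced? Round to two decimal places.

12.00%

MRP (SML slope) = (13.23% − 6.17%) / (1.91 − 0.30) = 7.06% / 1.61 = 4.3851%
R_f (intercept) = 6.17% − 0.30 × 4.3851% = 4.8545%
E(R_Harlan) = R_f + β × MRP = 4.8545% + 1.63 × 4.3851% = 12.00%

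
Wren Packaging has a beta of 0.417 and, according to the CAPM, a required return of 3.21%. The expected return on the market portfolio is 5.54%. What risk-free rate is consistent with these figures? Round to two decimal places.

1.54%

E(R) = R_f + β(E(R_m) − R_f) = R_f(1 − β) + β·E(R_m)
3.21% = R_f × (1 − 0.417) + 0.417 × 5.54%
3.21% = R_f × 0.583 + 2.31018%
R_f = (3.21% − 2.31018%) / 0.583 = 1.54%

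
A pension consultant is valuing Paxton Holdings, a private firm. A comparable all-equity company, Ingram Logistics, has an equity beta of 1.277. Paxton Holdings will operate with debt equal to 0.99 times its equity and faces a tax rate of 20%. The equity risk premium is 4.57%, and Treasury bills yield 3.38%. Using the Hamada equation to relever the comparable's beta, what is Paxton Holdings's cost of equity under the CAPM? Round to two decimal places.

13.84%

β_L = β_U × [1 + (1 − t)(D/E)] = 1.277 × [1 + (1 − 0.20) × 0.99]
    = 1.277 × [1 + 0.80 × 0.99] = 1.277 × 1.7920 = 2.2884
E(R) = R_f + β_L × MRP = 3.38% + 2.2884 × 4.57% = 13.84%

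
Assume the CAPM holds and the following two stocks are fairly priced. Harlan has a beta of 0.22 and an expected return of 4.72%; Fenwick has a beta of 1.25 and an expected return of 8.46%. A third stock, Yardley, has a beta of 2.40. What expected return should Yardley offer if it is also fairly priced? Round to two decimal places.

MRP (SML slope) = (8.46% − 4.72%) / (1.25 − 0.22) = 3.74% / 1.03 = 3.6311%
R_f (intercept) = 4.72% − 0.22 × 3.6311% = 3.9212%
E(R_Yardley) = R_f + β × MRP = 3.9212% + 2.40 × 3.6311% = 12.64%

12.64%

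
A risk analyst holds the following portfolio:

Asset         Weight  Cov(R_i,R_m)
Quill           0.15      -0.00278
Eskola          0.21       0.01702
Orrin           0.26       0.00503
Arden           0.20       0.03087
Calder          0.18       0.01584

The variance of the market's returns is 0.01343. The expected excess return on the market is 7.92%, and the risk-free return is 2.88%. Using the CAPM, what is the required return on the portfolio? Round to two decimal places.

10.84%

β_Quill = -0.00278 / 0.01343 = -0.2070
β_Eskola = 0.01702 / 0.01343 = 1.2673
β_Orrin = 0.00503 / 0.01343 = 0.3745
β_Arden = 0.03087 / 0.01343 = 2.2986
β_Calder = 0.01584 / 0.01343 = 1.1794
β_P = Σ w_i β_i = 0.15×-0.2070 + 0.21×1.2673 + 0.26×0.3745 + 0.20×2.2986 + 0.18×1.1794 = 1.0045
E(R_P) = R_f + β_P × MRP = 2.88% + 1.0045 × 7.92% = 10.84%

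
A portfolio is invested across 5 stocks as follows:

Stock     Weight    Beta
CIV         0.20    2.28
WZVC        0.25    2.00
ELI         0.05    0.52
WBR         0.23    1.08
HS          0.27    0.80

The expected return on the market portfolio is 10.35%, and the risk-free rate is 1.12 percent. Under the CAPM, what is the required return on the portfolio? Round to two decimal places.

14.47%

β_P = Σ w_i β_i = 0.20×2.28 + 0.25×2.00 + 0.05×0.52 + 0.23×1.08 + 0.27×0.80 = 1.4464
MRP = 10.35% − 1.12% = 9.23%
E(R_P) = R_f + β_P × MRP = 1.12% + 1.4464 × 9.23% = 14.47%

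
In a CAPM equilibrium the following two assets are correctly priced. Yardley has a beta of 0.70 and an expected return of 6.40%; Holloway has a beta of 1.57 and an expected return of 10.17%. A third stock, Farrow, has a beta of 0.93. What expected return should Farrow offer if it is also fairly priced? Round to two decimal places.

7.40%

MRP (SML slope) = (10.17% − 6.40%) / (1.57 − 0.70) = 3.77% / 0.87 = 4.3333%
R_f (intercept) = 6.40% − 0.70 × 4.3333% = 3.3667%
E(R_Farrow) = R_f + β × MRP = 3.3667% + 0.93 × 4.3333% = 7.40%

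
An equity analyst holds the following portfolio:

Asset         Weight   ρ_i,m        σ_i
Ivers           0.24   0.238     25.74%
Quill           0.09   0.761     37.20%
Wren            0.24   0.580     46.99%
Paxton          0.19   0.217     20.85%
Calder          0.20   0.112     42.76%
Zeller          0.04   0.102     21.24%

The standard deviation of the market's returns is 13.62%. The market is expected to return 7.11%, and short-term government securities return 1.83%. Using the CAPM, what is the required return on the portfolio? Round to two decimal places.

6.66%

β_Ivers = 0.238 × 25.74% / 13.62% = 0.4498
β_Quill = 0.761 × 37.20% / 13.62% = 2.0785
β_Wren = 0.580 × 46.99% / 13.62% = 2.0010
β_Paxton = 0.217 × 20.85% / 13.62% = 0.3322
β_Calder = 0.112 × 42.76% / 13.62% = 0.3516
β_Zeller = 0.102 × 21.24% / 13.62% = 0.1591
β_P = Σ w_i β_i = 0.24×0.4498 + 0.09×2.0785 + 0.24×2.0010 + 0.19×0.3322 + 0.20×0.3516 + 0.04×0.1591 = 0.9151
MRP = 7.11% − 1.83% = 5.28%
E(R_P) = R_f + β_P × MRP = 1.83% + 0.9151 × 5.28% = 6.66%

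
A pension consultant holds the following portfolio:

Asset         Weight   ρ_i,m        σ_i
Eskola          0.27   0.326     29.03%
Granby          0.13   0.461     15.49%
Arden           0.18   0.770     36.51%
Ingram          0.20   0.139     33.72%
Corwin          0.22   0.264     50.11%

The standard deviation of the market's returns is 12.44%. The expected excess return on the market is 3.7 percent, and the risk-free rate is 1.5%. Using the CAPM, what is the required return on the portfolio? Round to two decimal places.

β_Eskola = 0.326 × 29.03% / 12.44% = 0.7608
β_Granby = 0.461 × 15.49% / 12.44% = 0.5740
β_Arden = 0.770 × 36.51% / 12.44% = 2.2599
β_Ingram = 0.139 × 33.72% / 12.44% = 0.3768
β_Corwin = 0.264 × 50.11% / 12.44% = 1.0634
β_P = Σ w_i β_i = 0.27×0.7608 + 0.13×0.5740 + 0.18×2.2599 + 0.20×0.3768 + 0.22×1.0634 = 0.9961
E(R_P) = R_f + β_P × MRP = 1.5% + 0.9961 × 3.7% = 5.19%

5.19%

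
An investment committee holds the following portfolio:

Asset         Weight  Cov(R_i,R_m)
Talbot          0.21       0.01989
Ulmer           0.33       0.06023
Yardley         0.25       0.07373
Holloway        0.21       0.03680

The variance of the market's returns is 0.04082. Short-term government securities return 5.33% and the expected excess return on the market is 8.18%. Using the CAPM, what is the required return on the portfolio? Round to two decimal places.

β_Talbot = 0.01989 / 0.04082 = 0.4873
β_Ulmer = 0.06023 / 0.04082 = 1.4755
β_Yardley = 0.07373 / 0.04082 = 1.8062
β_Holloway = 0.03680 / 0.04082 = 0.9015
β_P = Σ w_i β_i = 0.21×0.4873 + 0.33×1.4755 + 0.25×1.8062 + 0.21×0.9015 = 1.2301
E(R_P) = R_f + β_P × MRP = 5.33% + 1.2301 × 8.18% = 15.39%

15.39%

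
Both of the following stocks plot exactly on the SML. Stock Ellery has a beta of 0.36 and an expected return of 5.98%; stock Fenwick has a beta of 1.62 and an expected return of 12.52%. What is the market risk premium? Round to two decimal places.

5.19%

Both satisfy E(R) = R_f + β·MRP, so the slope of the SML is
MRP = (12.52% − 5.98%) / (1.62 − 0.36) = 6.54% / 1.26 = 5.1905%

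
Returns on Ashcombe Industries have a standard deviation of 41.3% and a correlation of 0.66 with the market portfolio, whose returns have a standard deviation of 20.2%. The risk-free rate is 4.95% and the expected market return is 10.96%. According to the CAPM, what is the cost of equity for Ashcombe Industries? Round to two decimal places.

13.06%

β = ρ × σ_i / σ_m = 0.66 × 41.3% / 20.2% = 1.3494
MRP = 10.96% − 4.95% = 6.01%
E(R) = 4.95% + 1.3494 × 6.01% = 13.06%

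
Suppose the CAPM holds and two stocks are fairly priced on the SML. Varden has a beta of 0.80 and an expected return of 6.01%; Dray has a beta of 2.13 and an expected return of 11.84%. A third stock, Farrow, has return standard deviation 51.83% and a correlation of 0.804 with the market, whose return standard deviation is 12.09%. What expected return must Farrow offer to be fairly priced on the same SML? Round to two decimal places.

17.61%

MRP = (11.84% − 6.01%) / (2.13 − 0.80) = 4.3835%
R_f = 6.01% − 0.80 × 4.3835% = 2.5032%
β_Farrow = ρ·σ_i/σ_m = 0.804 × 51.83 / 12.09 = 3.4468
E(R_Farrow) = R_f + β × MRP = 2.5032% + 3.4468 × 4.3835% = 17.61%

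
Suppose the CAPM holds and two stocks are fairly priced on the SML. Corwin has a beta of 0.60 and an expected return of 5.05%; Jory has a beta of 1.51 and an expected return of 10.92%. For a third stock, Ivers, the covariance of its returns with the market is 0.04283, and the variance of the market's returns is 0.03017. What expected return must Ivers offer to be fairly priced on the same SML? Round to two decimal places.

MRP = (10.92% − 5.05%) / (1.51 − 0.60) = 6.4505%
R_f = 5.05% − 0.60 × 6.4505% = 1.1797%
β_Ivers = Cov / Var(R_m) = 0.04283 / 0.03017 = 1.4196
E(R_Ivers) = R_f + β × MRP = 1.1797% + 1.4196 × 6.4505% = 10.34%

10.34%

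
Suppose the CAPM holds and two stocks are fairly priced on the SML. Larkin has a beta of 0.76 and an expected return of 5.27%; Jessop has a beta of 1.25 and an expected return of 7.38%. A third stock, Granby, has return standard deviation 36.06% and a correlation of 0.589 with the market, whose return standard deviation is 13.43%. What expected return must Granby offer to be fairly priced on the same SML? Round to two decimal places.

MRP = (7.38% − 5.27%) / (1.25 − 0.76) = 4.3061%
R_f = 5.27% − 0.76 × 4.3061% = 1.9974%
β_Granby = ρ·σ_i/σ_m = 0.589 × 36.06 / 13.43 = 1.5815
E(R_Granby) = R_f + β × MRP = 1.9974% + 1.5815 × 4.3061% = 8.81%

8.81%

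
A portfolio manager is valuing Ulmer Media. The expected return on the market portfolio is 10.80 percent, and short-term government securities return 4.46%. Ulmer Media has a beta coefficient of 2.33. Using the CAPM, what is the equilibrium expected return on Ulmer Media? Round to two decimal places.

Market risk premium = E(R_m) − R_f = 10.80% − 4.46% = 6.34%
E(R) = R_f + β × MRP = 4.46% + 2.33 × 6.34% = 19.23%

19.23%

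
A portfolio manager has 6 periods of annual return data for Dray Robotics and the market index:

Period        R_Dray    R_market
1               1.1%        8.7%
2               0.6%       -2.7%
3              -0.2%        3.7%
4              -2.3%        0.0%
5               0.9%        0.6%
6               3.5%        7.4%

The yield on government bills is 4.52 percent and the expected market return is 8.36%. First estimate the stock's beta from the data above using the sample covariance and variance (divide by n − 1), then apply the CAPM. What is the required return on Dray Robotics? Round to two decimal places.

5.41%

Mean R_i = (1.1 + 0.6 − 0.2 − 2.3 + 0.9 + 3.5) / 6 = 0.6000%
Mean R_m = (8.7 − 2.7 + 3.7 + 0.0 + 0.6 + 7.4) / 6 = 2.9500%
Σ(R_i − R̄_i)(R_m − R̄_m) = 23.0300  ⇒  Cov = 23.0300 / 5 = 4.6060
Σ(R_m − R̄_m)² = 99.5750  ⇒  Var(R_m) = 99.5750 / 5 = 19.9150
β = Cov / Var(R_m) = 4.6060 / 19.9150 = 0.2313
MRP = 8.36% − 4.52% = 3.84%
E(R) = R_f + β × MRP = 4.52% + 0.2313 × 3.84% = 5.41%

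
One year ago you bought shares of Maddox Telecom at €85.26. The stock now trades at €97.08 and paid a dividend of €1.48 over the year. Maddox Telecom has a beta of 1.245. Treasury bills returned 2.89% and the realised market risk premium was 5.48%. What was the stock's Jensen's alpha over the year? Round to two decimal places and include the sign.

Realised HPR = (P1 + D1 − P0) / P0 = (97.08 + 1.48 − 85.26) / 85.26 = 13.30 / 85.26 = 15.5993%
CAPM required = R_f + β·MRP = 2.89% + 1.245 × 5.48% = 9.71260%
α = realised − required = 15.5993% − 9.71260% = +5.89%

+5.89%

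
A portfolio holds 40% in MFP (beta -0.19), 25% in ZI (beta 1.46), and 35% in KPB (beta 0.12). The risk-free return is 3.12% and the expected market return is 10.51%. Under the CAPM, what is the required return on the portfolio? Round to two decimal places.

β_P = Σ w_i β_i = 0.40×-0.19 + 0.25×1.46 + 0.35×0.12 = 0.3310
MRP = 10.51% − 3.12% = 7.39%
E(R_P) = R_f + β_P × MRP = 3.12% + 0.3310 × 7.39% = 5.57%

5.57%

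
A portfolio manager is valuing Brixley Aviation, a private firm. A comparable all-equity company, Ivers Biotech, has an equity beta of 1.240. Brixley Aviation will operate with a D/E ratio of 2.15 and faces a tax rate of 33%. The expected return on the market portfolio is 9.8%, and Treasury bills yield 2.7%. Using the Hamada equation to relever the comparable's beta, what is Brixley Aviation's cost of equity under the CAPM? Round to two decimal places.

β_L = β_U × [1 + (1 − t)(D/E)] = 1.240 × [1 + (1 − 0.33) × 2.15]
    = 1.240 × [1 + 0.67 × 2.15] = 1.240 × 2.4405 = 3.0262
MRP = 9.8% − 2.7% = 7.10%
E(R) = R_f + β_L × MRP = 2.7% + 3.0262 × 7.1% = 24.19%

24.19%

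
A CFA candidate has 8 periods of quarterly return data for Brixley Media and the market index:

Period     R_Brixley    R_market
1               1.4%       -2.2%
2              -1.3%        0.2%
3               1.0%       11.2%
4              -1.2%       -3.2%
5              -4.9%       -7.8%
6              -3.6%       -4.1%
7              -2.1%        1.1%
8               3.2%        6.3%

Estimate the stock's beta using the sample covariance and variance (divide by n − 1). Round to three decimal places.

0.324

Mean R_i = (1.4 − 1.3 + 1.0 − 1.2 − 4.9 − 3.6 − 2.1 + 3.2) / 8 = -0.9375%
Mean R_m = (-2.2 + 0.2 + 11.2 − 3.2 − 7.8 − 4.1 + 1.1 + 6.3) / 8 = 0.1875%
Σ(R_i − R̄_i)(R_m − R̄_m) = 83.9363  ⇒  Cov = 83.9363 / 7 = 11.9909
Σ(R_m − R̄_m)² = 258.8288  ⇒  Var(R_m) = 258.8288 / 7 = 36.9755
β = Cov / Var(R_m) = 11.9909 / 36.9755 = 0.3243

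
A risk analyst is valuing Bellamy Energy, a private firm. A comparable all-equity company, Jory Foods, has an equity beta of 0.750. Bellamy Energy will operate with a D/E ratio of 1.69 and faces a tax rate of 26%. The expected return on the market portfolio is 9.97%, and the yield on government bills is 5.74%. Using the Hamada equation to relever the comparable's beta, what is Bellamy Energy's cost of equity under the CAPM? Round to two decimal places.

12.88%

β_L = β_U × [1 + (1 − t)(D/E)] = 0.750 × [1 + (1 − 0.26) × 1.69]
    = 0.750 × [1 + 0.74 × 1.69] = 0.750 × 2.2506 = 1.6880
MRP = 9.97% − 5.74% = 4.23%
E(R) = R_f + β_L × MRP = 5.74% + 1.6880 × 4.23% = 12.88%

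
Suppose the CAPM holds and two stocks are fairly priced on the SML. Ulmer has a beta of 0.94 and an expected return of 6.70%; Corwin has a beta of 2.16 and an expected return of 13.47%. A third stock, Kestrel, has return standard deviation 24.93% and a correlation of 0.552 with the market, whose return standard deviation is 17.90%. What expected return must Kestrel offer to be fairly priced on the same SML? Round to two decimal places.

5.75%

MRP = (13.47% − 6.70%) / (2.16 − 0.94) = 5.5492%
R_f = 6.70% − 0.94 × 5.5492% = 1.4838%
β_Kestrel = ρ·σ_i/σ_m = 0.552 × 24.93 / 17.90 = 0.7688
E(R_Kestrel) = R_f + β × MRP = 1.4838% + 0.7688 × 5.5492% = 5.75%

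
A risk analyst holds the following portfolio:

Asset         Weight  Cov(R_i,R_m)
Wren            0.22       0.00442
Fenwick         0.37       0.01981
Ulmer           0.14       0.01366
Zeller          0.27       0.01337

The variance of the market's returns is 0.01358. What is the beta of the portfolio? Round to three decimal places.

1.018

β_Wren = 0.00442 / 0.01358 = 0.3255
β_Fenwick = 0.01981 / 0.01358 = 1.4588
β_Ulmer = 0.01366 / 0.01358 = 1.0059
β_Zeller = 0.01337 / 0.01358 = 0.9845
β_P = Σ w_i β_i = 0.22×0.3255 + 0.37×1.4588 + 0.14×1.0059 + 0.27×0.9845 = 1.0180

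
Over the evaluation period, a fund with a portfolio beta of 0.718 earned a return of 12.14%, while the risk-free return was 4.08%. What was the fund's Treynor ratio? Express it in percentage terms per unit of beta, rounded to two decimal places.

11.23%

Treynor = (R_P − R_f) / β_P = (12.14% − 4.08%) / 0.7180 = 8.06% / 0.7180 = 11.23%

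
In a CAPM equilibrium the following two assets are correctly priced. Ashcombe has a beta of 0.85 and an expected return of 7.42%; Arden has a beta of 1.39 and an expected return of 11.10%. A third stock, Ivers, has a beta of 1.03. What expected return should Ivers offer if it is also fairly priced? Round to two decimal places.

MRP (SML slope) = (11.10% − 7.42%) / (1.39 − 0.85) = 3.68% / 0.54 = 6.8148%
R_f (intercept) = 7.42% − 0.85 × 6.8148% = 1.6274%
E(R_Ivers) = R_f + β × MRP = 1.6274% + 1.03 × 6.8148% = 8.65%

8.65%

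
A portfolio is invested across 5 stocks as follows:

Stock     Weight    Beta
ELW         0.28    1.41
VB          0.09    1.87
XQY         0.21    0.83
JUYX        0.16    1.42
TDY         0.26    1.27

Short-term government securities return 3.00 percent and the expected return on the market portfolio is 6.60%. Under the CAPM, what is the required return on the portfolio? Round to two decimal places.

β_P = Σ w_i β_i = 0.28×1.41 + 0.09×1.87 + 0.21×0.83 + 0.16×1.42 + 0.26×1.27 = 1.2948
MRP = 6.60% − 3.00% = 3.60%
E(R_P) = R_f + β_P × MRP = 3.00% + 1.2948 × 3.60% = 7.66%

7.66%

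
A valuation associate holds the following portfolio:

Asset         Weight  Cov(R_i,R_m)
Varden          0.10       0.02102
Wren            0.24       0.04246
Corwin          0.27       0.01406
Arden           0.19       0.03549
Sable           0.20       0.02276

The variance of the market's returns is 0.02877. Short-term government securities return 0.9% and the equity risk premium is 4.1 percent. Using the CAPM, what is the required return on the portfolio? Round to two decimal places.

β_Varden = 0.02102 / 0.02877 = 0.7306
β_Wren = 0.04246 / 0.02877 = 1.4758
β_Corwin = 0.01406 / 0.02877 = 0.4887
β_Arden = 0.03549 / 0.02877 = 1.2336
β_Sable = 0.02276 / 0.02877 = 0.7911
β_P = Σ w_i β_i = 0.10×0.7306 + 0.24×1.4758 + 0.27×0.4887 + 0.19×1.2336 + 0.20×0.7911 = 0.9518
E(R_P) = R_f + β_P × MRP = 0.9% + 0.9518 × 4.1% = 4.80%

4.80%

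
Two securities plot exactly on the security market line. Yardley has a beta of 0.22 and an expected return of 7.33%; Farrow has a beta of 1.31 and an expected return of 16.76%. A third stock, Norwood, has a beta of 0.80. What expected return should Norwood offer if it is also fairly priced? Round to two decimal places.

12.35%

MRP (SML slope) = (16.76% − 7.33%) / (1.31 − 0.22) = 9.43% / 1.09 = 8.6514%
R_f (intercept) = 7.33% − 0.22 × 8.6514% = 5.4267%
E(R_Norwood) = R_f + β × MRP = 5.4267% + 0.80 × 8.6514% = 12.35%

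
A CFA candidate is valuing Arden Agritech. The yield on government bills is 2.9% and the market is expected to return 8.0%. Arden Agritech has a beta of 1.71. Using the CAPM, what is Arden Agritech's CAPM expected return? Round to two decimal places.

11.62%

Market risk premium = E(R_m) − R_f = 8.0% − 2.9% = 5.10%
E(R) = R_f + β × MRP = 2.9% + 1.71 × 5.1% = 11.62%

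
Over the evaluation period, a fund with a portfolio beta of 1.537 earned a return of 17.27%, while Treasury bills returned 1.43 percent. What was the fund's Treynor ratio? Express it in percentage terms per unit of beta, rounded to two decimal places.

Treynor = (R_P − R_f) / β_P = (17.27% − 1.43%) / 1.5370 = 15.84% / 1.5370 = 10.31%

10.31%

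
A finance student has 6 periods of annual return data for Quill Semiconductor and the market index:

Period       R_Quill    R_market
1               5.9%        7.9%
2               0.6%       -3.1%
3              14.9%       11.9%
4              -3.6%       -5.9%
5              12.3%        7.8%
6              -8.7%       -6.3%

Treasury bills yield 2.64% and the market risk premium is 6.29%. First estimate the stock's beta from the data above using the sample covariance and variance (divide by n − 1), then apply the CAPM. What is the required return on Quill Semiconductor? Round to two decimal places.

Mean R_i = (5.9 + 0.6 + 14.9 − 3.6 + 12.3 − 8.7) / 6 = 3.5667%
Mean R_m = (7.9 − 3.1 + 11.9 − 5.9 + 7.8 − 6.3) / 6 = 2.0500%
Σ(R_i − R̄_i)(R_m − R̄_m) = 350.1800  ⇒  Cov = 350.1800 / 5 = 70.0360
Σ(R_m − R̄_m)² = 323.7550  ⇒  Var(R_m) = 323.7550 / 5 = 64.7510
β = Cov / Var(R_m) = 70.0360 / 64.7510 = 1.0816
E(R) = R_f + β × MRP = 2.64% + 1.0816 × 6.29% = 9.44%

9.44%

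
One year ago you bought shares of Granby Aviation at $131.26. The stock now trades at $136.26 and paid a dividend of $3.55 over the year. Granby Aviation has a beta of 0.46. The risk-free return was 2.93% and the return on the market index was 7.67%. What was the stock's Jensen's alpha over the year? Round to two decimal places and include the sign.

Realised HPR = (P1 + D1 − P0) / P0 = (136.26 + 3.55 − 131.26) / 131.26 = 8.55 / 131.26 = 6.5138%
MRP = 7.67% − 2.93% = 4.74%
CAPM required = R_f + β·MRP = 2.93% + 0.46 × 4.74% = 5.1104%
α = realised − required = 6.5138% − 5.1104% = +1.40%

+1.40%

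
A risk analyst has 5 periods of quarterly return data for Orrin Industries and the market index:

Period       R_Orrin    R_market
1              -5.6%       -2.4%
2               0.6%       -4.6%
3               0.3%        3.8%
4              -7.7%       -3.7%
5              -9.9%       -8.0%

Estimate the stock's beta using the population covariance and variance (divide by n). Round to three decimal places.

0.711

Mean R_i = (-5.6 + 0.6 + 0.3 − 7.7 − 9.9) / 5 = -4.4600%
Mean R_m = (-2.4 − 4.6 + 3.8 − 3.7 − 8.0) / 5 = -2.9800%
Σ(R_i − R̄_i)(R_m − R̄_m) = 53.0560  ⇒  Cov = 53.0560 / 5 = 10.6112
Σ(R_m − R̄_m)² = 74.6480  ⇒  Var(R_m) = 74.6480 / 5 = 14.9296
β = Cov / Var(R_m) = 10.6112 / 14.9296 = 0.7107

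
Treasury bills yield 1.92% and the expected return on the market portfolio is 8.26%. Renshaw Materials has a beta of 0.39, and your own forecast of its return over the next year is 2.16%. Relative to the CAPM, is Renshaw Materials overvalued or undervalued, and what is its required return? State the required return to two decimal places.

MRP = 8.26% − 1.92% = 6.34%
Required return = R_f + β·MRP = 1.92% + 0.39 × 6.34% = 4.39%
Forecast 2.16% < required 4.39% → the stock plots below the SML → overvalued.

Overvalued; required return 4.39%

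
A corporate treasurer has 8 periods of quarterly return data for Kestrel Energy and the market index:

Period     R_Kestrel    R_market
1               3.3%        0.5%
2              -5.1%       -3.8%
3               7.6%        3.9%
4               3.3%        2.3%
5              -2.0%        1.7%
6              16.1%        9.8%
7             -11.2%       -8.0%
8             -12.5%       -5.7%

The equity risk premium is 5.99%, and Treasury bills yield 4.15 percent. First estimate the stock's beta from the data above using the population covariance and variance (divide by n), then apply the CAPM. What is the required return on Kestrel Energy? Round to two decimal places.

13.85%

Mean R_i = (3.3 − 5.1 + 7.6 + 3.3 − 2.0 + 16.1 − 11.2 − 12.5) / 8 = -0.0625%
Mean R_m = (0.5 − 3.8 + 3.9 + 2.3 + 1.7 + 9.8 − 8.0 − 5.7) / 8 = 0.0875%
Σ(R_i − R̄_i)(R_m − R̄_m) = 373.5338  ⇒  Cov = 373.5338 / 8 = 46.6917
Σ(R_m − R̄_m)² = 230.5488  ⇒  Var(R_m) = 230.5488 / 8 = 28.8186
β = Cov / Var(R_m) = 46.6917 / 28.8186 = 1.6202
E(R) = R_f + β × MRP = 4.15% + 1.6202 × 5.99% = 13.85%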